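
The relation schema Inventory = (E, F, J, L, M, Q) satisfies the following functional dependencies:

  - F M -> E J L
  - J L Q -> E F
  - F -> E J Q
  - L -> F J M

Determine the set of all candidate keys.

{L}⁺: L→FJM adds F, J, M; FM→EJL adds E; F→EJQ adds Q → {E, F, J, L, M, Q}.
{F, M}⁺: FM→EJL adds E, J, L; F→EJQ adds Q → {E, F, J, L, M, Q}.
Any other superkey contains one of these as a subset, so there are no further candidate keys.

{L}; {F, M}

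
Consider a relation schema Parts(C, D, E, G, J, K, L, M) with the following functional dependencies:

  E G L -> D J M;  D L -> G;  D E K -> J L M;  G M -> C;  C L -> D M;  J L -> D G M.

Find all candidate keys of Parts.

(D, E, K); (C, E, K, L); (E, G, K, L); (E, J, K, L)

Attributes E, K never appear on any right-hand side, so every candidate key must contain {E, K}.
{E, K}⁺ = {E, K}, which is not all of the schema, so we must add further attributes.
{D, E, K}⁺: DEK→JLM adds J, L, M; JL→DGM adds G; GM→C adds C → {C, D, E, G, J, K, L, M}. Minimal: {E, K}⁺ = {E, K}; {D, K}⁺ = {D, K}; {D, E}⁺ = {D, E} — none reach the full schema.
{C, E, K, L}⁺: CL→DM adds D, M; DL→G adds G; DEK→JLM adds J → {C, D, E, G, J, K, L, M}. Minimal: {E, K, L}⁺ = {E, K, L}; {C, K, L}⁺ = {C, D, G, K, L, M}; {C, E, L}⁺ = {C, D, E, G, J, L, M}; … — none reach the full schema.
{E, G, K, L}⁺: EGL→DJM adds D, J, M; GM→C adds C → {C, D, E, G, J, K, L, M}. Minimal: {G, K, L}⁺ = {G, K, L}; {E, K, L}⁺ = {E, K, L}; {E, G, L}⁺ = {C, D, E, G, J, L, M}; … — none reach the full schema.
{E, J, K, L}⁺: JL→DGM adds D, G, M; GM→C adds C → {C, D, E, G, J, K, L, M}. Minimal: {J, K, L}⁺ = {C, D, G, J, K, L, M}; {E, K, L}⁺ = {E, K, L}; {E, J, L}⁺ = {C, D, E, G, J, L, M}; … — none reach the full schema.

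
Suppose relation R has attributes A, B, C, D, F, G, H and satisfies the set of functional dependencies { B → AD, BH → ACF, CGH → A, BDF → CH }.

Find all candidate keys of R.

Attributes B, G never appear on any right-hand side, so every candidate key must contain {B, G}.
{B, G}⁺ = {A, B, D, G}, which is not all of the schema, so we must add further attributes.
{B, F, G}⁺: B→AD adds A, D; BDF→CH adds C, H → {A, B, C, D, F, G, H}. Minimal: {F, G}⁺ = {F, G}; {B, G}⁺ = {A, B, D, G}; {B, F}⁺ = {A, B, C, D, F, H} — none reach the full schema.
{B, G, H}⁺: B→AD adds A, D; BH→ACF adds C, F → {A, B, C, D, F, G, H}. Minimal: {G, H}⁺ = {G, H}; {B, H}⁺ = {A, B, C, D, F, H}; {B, G}⁺ = {A, B, D, G} — none reach the full schema.

{B, F, G}, {B, G, H}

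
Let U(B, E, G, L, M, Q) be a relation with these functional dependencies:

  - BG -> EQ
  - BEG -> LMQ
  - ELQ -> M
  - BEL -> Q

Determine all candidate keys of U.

{B, G}

Attributes B, G never appear on any right-hand side, so every candidate key must contain {B, G}.
{B, G}⁺ = {B, E, G, L, M, Q}, which is all of the schema, so {B, G} is the only candidate key.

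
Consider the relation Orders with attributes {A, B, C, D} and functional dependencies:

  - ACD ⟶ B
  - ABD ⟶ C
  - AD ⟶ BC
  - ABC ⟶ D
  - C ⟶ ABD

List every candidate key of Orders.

{C}, {A, D}

{C}⁺: C→ABD adds A, B, D → {A, B, C, D}.
{A, D}⁺: AD→BC adds B, C → {A, B, C, D}.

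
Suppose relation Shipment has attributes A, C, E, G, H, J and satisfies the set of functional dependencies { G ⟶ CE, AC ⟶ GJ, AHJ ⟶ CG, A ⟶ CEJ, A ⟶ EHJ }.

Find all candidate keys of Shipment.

A

{A}⁺: A→CEJ adds C, E, J; A→EHJ adds H; AC→GJ adds G → {A, C, E, G, H, J}.
No other minimal superkey exists.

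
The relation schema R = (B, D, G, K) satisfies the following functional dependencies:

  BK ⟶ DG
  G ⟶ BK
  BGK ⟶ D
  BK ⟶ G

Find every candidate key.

{G}⁺: G→BK adds B, K; BGK→D adds D → {B, D, G, K}.
{B, K}⁺: BK→DG adds D, G → {B, D, G, K}. Minimal: {K}⁺ = {K}; {B}⁺ = {B} — none reach the full schema.

{G}, {B, K}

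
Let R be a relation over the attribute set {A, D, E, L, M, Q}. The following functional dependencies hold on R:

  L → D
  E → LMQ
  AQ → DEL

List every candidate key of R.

AE, AQ

Attribute A never appears on the right-hand side of any dependency, so A must belong to every candidate key.
{A}⁺ = {A}, which is not all of the schema, so we must add further attributes.
{A, E}⁺: E→LMQ adds L, M, Q; AQ→DEL adds D → {A, D, E, L, M, Q}.
{A, Q}⁺: AQ→DEL adds D, E, L; E→LMQ adds M → {A, D, E, L, M, Q}.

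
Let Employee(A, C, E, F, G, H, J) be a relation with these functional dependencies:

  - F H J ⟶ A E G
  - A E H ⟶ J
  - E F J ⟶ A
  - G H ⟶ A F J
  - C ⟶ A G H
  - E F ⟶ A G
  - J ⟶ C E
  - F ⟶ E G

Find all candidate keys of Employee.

{C}⁺: C→AGH adds A, G, H; GH→AFJ adds F, J; J→CE adds E → {A, C, E, F, G, H, J}.
{J}⁺: J→CE adds C, E; C→AGH adds A, G, H; GH→AFJ adds F → {A, C, E, F, G, H, J}.
{F, H}⁺: F→EG adds E, G; GH→AFJ adds A, J; J→CE adds C → {A, C, E, F, G, H, J}.
{G, H}⁺: GH→AFJ adds A, F, J; J→CE adds C, E → {A, C, E, F, G, H, J}.
{A, E, H}⁺: AEH→J adds J; J→CE adds C; C→AGH adds G; GH→AFJ adds F → {A, C, E, F, G, H, J}.

C, J, FH, GH, AEH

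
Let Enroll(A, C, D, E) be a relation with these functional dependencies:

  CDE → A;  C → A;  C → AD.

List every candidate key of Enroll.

{C, E}

Attributes C, E never appear on any right-hand side, so every candidate key must contain {C, E}.
{C, E}⁺ = {A, C, D, E}, which is all of the schema, so {C, E} is the only candidate key.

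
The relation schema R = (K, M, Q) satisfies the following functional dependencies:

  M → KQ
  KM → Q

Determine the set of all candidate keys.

{M}

Attribute M never appears on the right-hand side of any dependency, so M must belong to every candidate key.
{M}⁺ = {K, M, Q}, which is all of the schema, so {M} is the only candidate key.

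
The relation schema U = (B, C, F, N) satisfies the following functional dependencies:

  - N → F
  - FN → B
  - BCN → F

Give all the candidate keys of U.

Attributes C, N never appear on any right-hand side, so every candidate key must contain {C, N}.
{C, N}⁺ = {B, C, F, N}, which is all of the schema, so {C, N} is the only candidate key.

{C, N}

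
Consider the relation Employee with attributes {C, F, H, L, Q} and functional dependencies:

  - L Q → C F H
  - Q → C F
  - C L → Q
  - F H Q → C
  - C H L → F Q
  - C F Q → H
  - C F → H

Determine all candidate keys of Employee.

(C, L), (L, Q)

Attribute L never appears on the right-hand side of any dependency, so L must belong to every candidate key.
{L}⁺ = {L}, which is not all of the schema, so we must add further attributes.
{C, L}⁺: CL→Q adds Q; LQ→CFH adds F, H → {C, F, H, L, Q}. Minimal: {L}⁺ = {L}; {C}⁺ = {C} — none reach the full schema.
{L, Q}⁺: LQ→CFH adds C, F, H → {C, F, H, L, Q}. Minimal: {Q}⁺ = {C, F, H, Q}; {L}⁺ = {L} — none reach the full schema.
Any other superkey contains one of these as a subset, so there are no further candidate keys.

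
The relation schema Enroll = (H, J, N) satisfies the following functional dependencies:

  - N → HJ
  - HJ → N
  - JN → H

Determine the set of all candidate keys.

{N}⁺: N→HJ adds H, J → {H, J, N}.
{H, J}⁺: HJ→N adds N → {H, J, N}. Minimal: {J}⁺ = {J}; {H}⁺ = {H} — none reach the full schema.

{N}; {H, J}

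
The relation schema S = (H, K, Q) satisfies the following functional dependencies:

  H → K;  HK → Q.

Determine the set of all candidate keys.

H

Attribute H never appears on the right-hand side of any dependency, so H must belong to every candidate key.
{H}⁺ = {H, K, Q}, which is all of the schema, so {H} is the only candidate key.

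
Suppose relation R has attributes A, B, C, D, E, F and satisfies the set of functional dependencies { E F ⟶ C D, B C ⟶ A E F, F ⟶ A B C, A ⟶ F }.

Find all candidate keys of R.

{A}⁺: A→F adds F; F→ABC adds B, C; BC→AEF adds E; EF→CD adds D → {A, B, C, D, E, F}.
{F}⁺: F→ABC adds A, B, C; BC→AEF adds E; EF→CD adds D → {A, B, C, D, E, F}.
{B, C}⁺: BC→AEF adds A, E, F; EF→CD adds D → {A, B, C, D, E, F}. Minimal: {C}⁺ = {C}; {B}⁺ = {B} — none reach the full schema.

(A); (F); (B, C)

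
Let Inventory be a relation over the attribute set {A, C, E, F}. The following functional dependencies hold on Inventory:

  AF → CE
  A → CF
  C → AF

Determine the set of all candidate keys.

{A}⁺: A→CF adds C, F; AF→CE adds E → {A, C, E, F}.
{C}⁺: C→AF adds A, F; AF→CE adds E → {A, C, E, F}.
Any other superkey contains one of these as a subset, so there are no further candidate keys.

{A}, {C}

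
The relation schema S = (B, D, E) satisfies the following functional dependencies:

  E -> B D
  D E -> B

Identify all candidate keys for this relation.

{E}⁺: E→BD adds B, D → {B, D, E}.

{E}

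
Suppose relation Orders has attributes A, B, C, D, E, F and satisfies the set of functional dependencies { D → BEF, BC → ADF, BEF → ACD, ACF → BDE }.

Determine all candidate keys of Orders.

{D}, {B, C}, {A, C, F}, {B, E, F}

{D}⁺: D→BEF adds B, E, F; BEF→ACD adds A, C → {A, B, C, D, E, F}.
{B, C}⁺: BC→ADF adds A, D, F; ACF→BDE adds E → {A, B, C, D, E, F}. Minimal: {C}⁺ = {C}; {B}⁺ = {B} — none reach the full schema.
{A, C, F}⁺: ACF→BDE adds B, D, E → {A, B, C, D, E, F}. Minimal: {C, F}⁺ = {C, F}; {A, F}⁺ = {A, F}; {A, C}⁺ = {A, C} — none reach the full schema.
{B, E, F}⁺: BEF→ACD adds A, C, D → {A, B, C, D, E, F}. Minimal: {E, F}⁺ = {E, F}; {B, F}⁺ = {B, F}; {B, E}⁺ = {B, E} — none reach the full schema.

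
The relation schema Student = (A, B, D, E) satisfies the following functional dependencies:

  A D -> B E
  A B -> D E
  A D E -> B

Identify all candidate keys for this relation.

(A, B); (A, D)

Attribute A never appears on the right-hand side of any dependency, so A must belong to every candidate key.
{A}⁺ = {A}, which is not all of the schema, so we must add further attributes.
{A, B}⁺: AB→DE adds D, E → {A, B, D, E}.
{A, D}⁺: AD→BE adds B, E → {A, B, D, E}.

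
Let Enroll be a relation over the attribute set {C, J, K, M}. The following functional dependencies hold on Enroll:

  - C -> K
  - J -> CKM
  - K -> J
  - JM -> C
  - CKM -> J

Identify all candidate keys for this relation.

{C}⁺: C→K adds K; K→J adds J; J→CKM adds M → {C, J, K, M}.
{J}⁺: J→CKM adds C, K, M → {C, J, K, M}.
{K}⁺: K→J adds J; J→CKM adds C, M → {C, J, K, M}.

{C}, {J}, {K}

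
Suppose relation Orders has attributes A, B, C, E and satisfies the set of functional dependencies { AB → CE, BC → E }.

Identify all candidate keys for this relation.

Attributes A, B never appear on any right-hand side, so every candidate key must contain {A, B}.
{A, B}⁺ = {A, B, C, E}, which is all of the schema, so {A, B} is the only candidate key.

(A, B)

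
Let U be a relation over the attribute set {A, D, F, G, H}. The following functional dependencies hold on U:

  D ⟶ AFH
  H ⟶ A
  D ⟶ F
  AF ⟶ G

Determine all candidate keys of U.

{D}

Attribute D never appears on the right-hand side of any dependency, so D must belong to every candidate key.
{D}⁺ = {A, D, F, G, H}, which is all of the schema, so {D} is the only candidate key.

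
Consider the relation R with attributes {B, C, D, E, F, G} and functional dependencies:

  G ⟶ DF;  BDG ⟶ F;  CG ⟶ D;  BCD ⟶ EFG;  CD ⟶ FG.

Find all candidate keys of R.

Attributes B, C never appear on any right-hand side, so every candidate key must contain {B, C}.
{B, C}⁺ = {B, C}, which is not all of the schema, so we must add further attributes.
{B, C, D}⁺: BCD→EFG adds E, F, G → {B, C, D, E, F, G}.
{B, C, G}⁺: G→DF adds D, F; BCD→EFG adds E → {B, C, D, E, F, G}.
Any other superkey contains one of these as a subset, so there are no further candidate keys.

{B, C, D}, {B, C, G}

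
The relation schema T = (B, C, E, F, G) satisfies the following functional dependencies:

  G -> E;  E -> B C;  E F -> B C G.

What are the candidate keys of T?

Attribute F never appears on the right-hand side of any dependency, so F must belong to every candidate key.
{F}⁺ = {F}, which is not all of the schema, so we must add further attributes.
{E, F}⁺: E→BC adds B, C; EF→BCG adds G → {B, C, E, F, G}. Minimal: {F}⁺ = {F}; {E}⁺ = {B, C, E} — none reach the full schema.
{F, G}⁺: G→E adds E; E→BC adds B, C → {B, C, E, F, G}. Minimal: {G}⁺ = {B, C, E, G}; {F}⁺ = {F} — none reach the full schema.
Any other superkey contains one of these as a subset, so there are no further candidate keys.

{E, F}, {F, G}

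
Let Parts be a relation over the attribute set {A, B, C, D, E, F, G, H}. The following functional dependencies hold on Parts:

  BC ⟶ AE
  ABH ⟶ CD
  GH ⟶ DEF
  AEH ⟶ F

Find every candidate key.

Attributes B, G, H never appear on any right-hand side, so every candidate key must contain {B, G, H}.
{B, G, H}⁺ = {B, D, E, F, G, H}, which is not all of the schema, so we must add further attributes.
{A, B, G, H}⁺: ABH→CD adds C, D; GH→DEF adds E, F → {A, B, C, D, E, F, G, H}. Minimal: {B, G, H}⁺ = {B, D, E, F, G, H}; {A, G, H}⁺ = {A, D, E, F, G, H}; {A, B, H}⁺ = {A, B, C, D, E, F, H}; … — none reach the full schema.
{B, C, G, H}⁺: BC→AE adds A, E; ABH→CD adds D; GH→DEF adds F → {A, B, C, D, E, F, G, H}. Minimal: {C, G, H}⁺ = {C, D, E, F, G, H}; {B, G, H}⁺ = {B, D, E, F, G, H}; {B, C, H}⁺ = {A, B, C, D, E, F, H}; … — none reach the full schema.
Any other superkey contains one of these as a subset, so there are no further candidate keys.

{A, B, G, H}; {B, C, G, H}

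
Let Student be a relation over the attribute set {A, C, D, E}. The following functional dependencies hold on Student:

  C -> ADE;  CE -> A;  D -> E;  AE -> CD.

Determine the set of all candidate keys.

C; AD; AE

{C}⁺: C→ADE adds A, D, E → {A, C, D, E}.
{A, D}⁺: D→E adds E; AE→CD adds C → {A, C, D, E}. Minimal: {D}⁺ = {D, E}; {A}⁺ = {A} — none reach the full schema.
{A, E}⁺: AE→CD adds C, D → {A, C, D, E}. Minimal: {E}⁺ = {E}; {A}⁺ = {A} — none reach the full schema.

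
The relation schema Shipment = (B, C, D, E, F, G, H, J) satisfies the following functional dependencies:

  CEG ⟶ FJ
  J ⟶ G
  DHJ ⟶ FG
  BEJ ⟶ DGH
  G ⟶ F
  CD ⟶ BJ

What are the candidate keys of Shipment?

Attributes C, E never appear on any right-hand side, so every candidate key must contain {C, E}.
{C, E}⁺ = {C, E}, which is not all of the schema, so we must add further attributes.
{C, D, E}⁺: CD→BJ adds B, J; J→G adds G; BEJ→DGH adds H; G→F adds F → {B, C, D, E, F, G, H, J}.
{B, C, E, G}⁺: CEG→FJ adds F, J; BEJ→DGH adds D, H → {B, C, D, E, F, G, H, J}.
{B, C, E, J}⁺: J→G adds G; BEJ→DGH adds D, H; G→F adds F → {B, C, D, E, F, G, H, J}.

(C, D, E), (B, C, E, G), (B, C, E, J)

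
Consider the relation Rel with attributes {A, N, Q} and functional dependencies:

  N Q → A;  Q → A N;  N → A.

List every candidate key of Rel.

{Q}

Attribute Q never appears on the right-hand side of any dependency, so Q must belong to every candidate key.
{Q}⁺ = {A, N, Q}, which is all of the schema, so {Q} is the only candidate key.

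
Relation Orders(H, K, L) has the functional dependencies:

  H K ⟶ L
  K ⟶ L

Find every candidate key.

Attributes H, K never appear on any right-hand side, so every candidate key must contain {H, K}.
{H, K}⁺ = {H, K, L}, which is all of the schema, so {H, K} is the only candidate key.

(H, K)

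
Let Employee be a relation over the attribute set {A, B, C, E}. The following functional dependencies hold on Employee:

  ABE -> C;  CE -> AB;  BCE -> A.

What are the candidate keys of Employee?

{C, E}, {A, B, E}

Attribute E never appears on the right-hand side of any dependency, so E must belong to every candidate key.
{E}⁺ = {E}, which is not all of the schema, so we must add further attributes.
{C, E}⁺: CE→AB adds A, B → {A, B, C, E}. Minimal: {E}⁺ = {E}; {C}⁺ = {C} — none reach the full schema.
{A, B, E}⁺: ABE→C adds C → {A, B, C, E}. Minimal: {B, E}⁺ = {B, E}; {A, E}⁺ = {A, E}; {A, B}⁺ = {A, B} — none reach the full schema.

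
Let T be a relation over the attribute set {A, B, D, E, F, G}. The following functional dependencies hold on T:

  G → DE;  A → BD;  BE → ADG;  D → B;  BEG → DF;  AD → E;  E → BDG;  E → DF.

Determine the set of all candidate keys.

{A}⁺: A→BD adds B, D; AD→E adds E; E→BDG adds G; E→DF adds F → {A, B, D, E, F, G}.
{E}⁺: E→BDG adds B, D, G; E→DF adds F; BE→ADG adds A → {A, B, D, E, F, G}.
{G}⁺: G→DE adds D, E; D→B adds B; BEG→DF adds F; BE→ADG adds A → {A, B, D, E, F, G}.
Any other superkey contains one of these as a subset, so there are no further candidate keys.

(A); (E); (G)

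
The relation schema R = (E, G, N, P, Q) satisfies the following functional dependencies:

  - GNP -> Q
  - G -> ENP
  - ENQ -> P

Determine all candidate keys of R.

(G)

Attribute G never appears on the right-hand side of any dependency, so G must belong to every candidate key.
{G}⁺ = {E, G, N, P, Q}, which is all of the schema, so {G} is the only candidate key.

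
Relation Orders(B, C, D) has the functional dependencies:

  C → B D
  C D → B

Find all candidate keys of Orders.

Attribute C never appears on the right-hand side of any dependency, so C must belong to every candidate key.
{C}⁺ = {B, C, D}, which is all of the schema, so {C} is the only candidate key.

{C}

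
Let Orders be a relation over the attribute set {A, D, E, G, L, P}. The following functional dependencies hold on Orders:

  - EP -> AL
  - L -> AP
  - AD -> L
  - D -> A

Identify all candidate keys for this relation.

{D, E, G}⁺: D→A adds A; AD→L adds L; L→AP adds P → {A, D, E, G, L, P}.
No other minimal superkey exists.

DEG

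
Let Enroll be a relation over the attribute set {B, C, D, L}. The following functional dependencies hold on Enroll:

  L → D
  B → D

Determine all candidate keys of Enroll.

Attributes B, C, L never appear on any right-hand side, so every candidate key must contain {B, C, L}.
{B, C, L}⁺ = {B, C, D, L}, which is all of the schema, so {B, C, L} is the only candidate key.

{B, C, L}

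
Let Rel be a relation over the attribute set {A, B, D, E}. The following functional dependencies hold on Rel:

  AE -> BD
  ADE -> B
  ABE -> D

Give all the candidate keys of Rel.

(A, E)

Attributes A, E never appear on any right-hand side, so every candidate key must contain {A, E}.
{A, E}⁺ = {A, B, D, E}, which is all of the schema, so {A, E} is the only candidate key.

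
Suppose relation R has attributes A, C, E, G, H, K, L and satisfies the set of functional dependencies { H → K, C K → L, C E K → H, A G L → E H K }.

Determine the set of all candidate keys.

Attributes A, C, G never appear on any right-hand side, so every candidate key must contain {A, C, G}.
{A, C, G}⁺ = {A, C, G}, which is not all of the schema, so we must add further attributes.
{A, C, G, H}⁺: H→K adds K; CK→L adds L; AGL→EHK adds E → {A, C, E, G, H, K, L}. Minimal: {C, G, H}⁺ = {C, G, H, K, L}; {A, G, H}⁺ = {A, G, H, K}; {A, C, H}⁺ = {A, C, H, K, L}; … — none reach the full schema.
{A, C, G, K}⁺: CK→L adds L; AGL→EHK adds E, H → {A, C, E, G, H, K, L}. Minimal: {C, G, K}⁺ = {C, G, K, L}; {A, G, K}⁺ = {A, G, K}; {A, C, K}⁺ = {A, C, K, L}; … — none reach the full schema.
{A, C, G, L}⁺: AGL→EHK adds E, H, K → {A, C, E, G, H, K, L}. Minimal: {C, G, L}⁺ = {C, G, L}; {A, G, L}⁺ = {A, E, G, H, K, L}; {A, C, L}⁺ = {A, C, L}; … — none reach the full schema.

{A, C, G, H}, {A, C, G, K}, {A, C, G, L}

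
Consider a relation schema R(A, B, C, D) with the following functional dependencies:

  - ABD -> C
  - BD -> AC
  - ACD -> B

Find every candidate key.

Attribute D never appears on the right-hand side of any dependency, so D must belong to every candidate key.
{D}⁺ = {D}, which is not all of the schema, so we must add further attributes.
{B, D}⁺: BD→AC adds A, C → {A, B, C, D}.
{A, C, D}⁺: ACD→B adds B → {A, B, C, D}.
Any other superkey contains one of these as a subset, so there are no further candidate keys.

BD, ACD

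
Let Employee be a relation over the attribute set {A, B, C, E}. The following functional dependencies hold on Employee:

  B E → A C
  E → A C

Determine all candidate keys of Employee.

{B, E}

Attributes B, E never appear on any right-hand side, so every candidate key must contain {B, E}.
{B, E}⁺ = {A, B, C, E}, which is all of the schema, so {B, E} is the only candidate key.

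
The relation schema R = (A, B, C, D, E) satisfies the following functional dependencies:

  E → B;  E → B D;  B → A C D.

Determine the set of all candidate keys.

{E}⁺: E→B adds B; E→BD adds D; B→ACD adds A, C → {A, B, C, D, E}.

(E)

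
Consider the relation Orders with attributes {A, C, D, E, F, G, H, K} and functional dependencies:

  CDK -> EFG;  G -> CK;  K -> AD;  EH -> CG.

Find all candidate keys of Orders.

Attribute H never appears on the right-hand side of any dependency, so H must belong to every candidate key.
{H}⁺ = {H}, which is not all of the schema, so we must add further attributes.
{E, H}⁺: EH→CG adds C, G; G→CK adds K; K→AD adds A, D; CDK→EFG adds F → {A, C, D, E, F, G, H, K}. Minimal: {H}⁺ = {H}; {E}⁺ = {E} — none reach the full schema.
{G, H}⁺: G→CK adds C, K; K→AD adds A, D; CDK→EFG adds E, F → {A, C, D, E, F, G, H, K}. Minimal: {H}⁺ = {H}; {G}⁺ = {A, C, D, E, F, G, K} — none reach the full schema.
{C, H, K}⁺: K→AD adds A, D; CDK→EFG adds E, F, G → {A, C, D, E, F, G, H, K}. Minimal: {H, K}⁺ = {A, D, H, K}; {C, K}⁺ = {A, C, D, E, F, G, K}; {C, H}⁺ = {C, H} — none reach the full schema.

{E, H}; {G, H}; {C, H, K}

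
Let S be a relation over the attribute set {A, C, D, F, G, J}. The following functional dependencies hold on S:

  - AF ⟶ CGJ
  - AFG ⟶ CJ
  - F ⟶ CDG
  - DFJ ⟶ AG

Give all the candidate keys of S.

AF; FJ

Attribute F never appears on the right-hand side of any dependency, so F must belong to every candidate key.
{F}⁺ = {C, D, F, G}, which is not all of the schema, so we must add further attributes.
{A, F}⁺: AF→CGJ adds C, G, J; F→CDG adds D → {A, C, D, F, G, J}. Minimal: {F}⁺ = {C, D, F, G}; {A}⁺ = {A} — none reach the full schema.
{F, J}⁺: F→CDG adds C, D, G; DFJ→AG adds A → {A, C, D, F, G, J}. Minimal: {J}⁺ = {J}; {F}⁺ = {C, D, F, G} — none reach the full schema.
Any other superkey contains one of these as a subset, so there are no further candidate keys.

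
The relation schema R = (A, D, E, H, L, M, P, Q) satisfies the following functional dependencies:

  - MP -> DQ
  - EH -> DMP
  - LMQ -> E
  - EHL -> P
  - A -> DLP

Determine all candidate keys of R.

AEH; AHM

Attributes A, H never appear on any right-hand side, so every candidate key must contain {A, H}.
{A, H}⁺ = {A, D, H, L, P}, which is not all of the schema, so we must add further attributes.
{A, E, H}⁺: EH→DMP adds D, M, P; A→DLP adds L; MP→DQ adds Q → {A, D, E, H, L, M, P, Q}. Minimal: {E, H}⁺ = {D, E, H, M, P, Q}; {A, H}⁺ = {A, D, H, L, P}; {A, E}⁺ = {A, D, E, L, P} — none reach the full schema.
{A, H, M}⁺: A→DLP adds D, L, P; MP→DQ adds Q; LMQ→E adds E → {A, D, E, H, L, M, P, Q}. Minimal: {H, M}⁺ = {H, M}; {A, M}⁺ = {A, D, E, L, M, P, Q}; {A, H}⁺ = {A, D, H, L, P} — none reach the full schema.
Any other superkey contains one of these as a subset, so there are no further candidate keys.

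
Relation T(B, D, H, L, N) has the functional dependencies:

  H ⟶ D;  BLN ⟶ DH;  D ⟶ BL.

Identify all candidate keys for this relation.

Attribute N never appears on the right-hand side of any dependency, so N must belong to every candidate key.
{N}⁺ = {N}, which is not all of the schema, so we must add further attributes.
{D, N}⁺: D→BL adds B, L; BLN→DH adds H → {B, D, H, L, N}.
{H, N}⁺: H→D adds D; D→BL adds B, L → {B, D, H, L, N}.
{B, L, N}⁺: BLN→DH adds D, H → {B, D, H, L, N}.
Any other superkey contains one of these as a subset, so there are no further candidate keys.

{D, N}, {H, N}, {B, L, N}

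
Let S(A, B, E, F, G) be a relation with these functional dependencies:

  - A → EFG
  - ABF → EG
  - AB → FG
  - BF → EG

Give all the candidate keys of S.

Attributes A, B never appear on any right-hand side, so every candidate key must contain {A, B}.
{A, B}⁺ = {A, B, E, F, G}, which is all of the schema, so {A, B} is the only candidate key.

{A, B}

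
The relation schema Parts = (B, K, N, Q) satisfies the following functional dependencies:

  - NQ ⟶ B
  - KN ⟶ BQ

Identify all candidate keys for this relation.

{K, N}⁺: KN→BQ adds B, Q → {B, K, N, Q}.
No other minimal superkey exists.

(K, N)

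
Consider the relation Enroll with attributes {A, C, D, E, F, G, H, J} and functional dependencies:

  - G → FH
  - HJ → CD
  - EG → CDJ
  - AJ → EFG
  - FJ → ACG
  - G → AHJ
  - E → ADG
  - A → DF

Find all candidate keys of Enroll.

{E}⁺: E→ADG adds A, D, G; A→DF adds F; G→FH adds H; EG→CDJ adds C, J → {A, C, D, E, F, G, H, J}.
{G}⁺: G→FH adds F, H; G→AHJ adds A, J; A→DF adds D; HJ→CD adds C; AJ→EFG adds E → {A, C, D, E, F, G, H, J}.
{A, J}⁺: AJ→EFG adds E, F, G; FJ→ACG adds C; G→AHJ adds H; E→ADG adds D → {A, C, D, E, F, G, H, J}. Minimal: {J}⁺ = {J}; {A}⁺ = {A, D, F} — none reach the full schema.
{F, J}⁺: FJ→ACG adds A, C, G; G→AHJ adds H; A→DF adds D; AJ→EFG adds E → {A, C, D, E, F, G, H, J}. Minimal: {J}⁺ = {J}; {F}⁺ = {F} — none reach the full schema.

{E}, {G}, {A, J}, {F, J}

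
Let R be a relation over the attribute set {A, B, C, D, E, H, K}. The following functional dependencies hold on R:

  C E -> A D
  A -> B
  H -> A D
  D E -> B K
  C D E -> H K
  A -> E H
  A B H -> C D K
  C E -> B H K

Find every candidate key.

{A}⁺: A→B adds B; A→EH adds E, H; ABH→CDK adds C, D, K → {A, B, C, D, E, H, K}.
{H}⁺: H→AD adds A, D; A→EH adds E; A→B adds B; DE→BK adds K; ABH→CDK adds C → {A, B, C, D, E, H, K}.
{C, E}⁺: CE→AD adds A, D; A→B adds B; DE→BK adds K; CDE→HK adds H → {A, B, C, D, E, H, K}. Minimal: {E}⁺ = {E}; {C}⁺ = {C} — none reach the full schema.

{A}, {H}, {C, E}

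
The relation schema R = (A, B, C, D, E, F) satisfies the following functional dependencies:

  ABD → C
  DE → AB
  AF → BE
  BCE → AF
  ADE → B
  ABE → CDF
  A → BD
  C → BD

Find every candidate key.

AE, AF, CE, DE

{A, E}⁺: A→BD adds B, D; ABD→C adds C; BCE→AF adds F → {A, B, C, D, E, F}. Minimal: {E}⁺ = {E}; {A}⁺ = {A, B, C, D} — none reach the full schema.
{A, F}⁺: AF→BE adds B, E; ABE→CDF adds C, D → {A, B, C, D, E, F}. Minimal: {F}⁺ = {F}; {A}⁺ = {A, B, C, D} — none reach the full schema.
{C, E}⁺: C→BD adds B, D; DE→AB adds A; BCE→AF adds F → {A, B, C, D, E, F}. Minimal: {E}⁺ = {E}; {C}⁺ = {B, C, D} — none reach the full schema.
{D, E}⁺: DE→AB adds A, B; ABE→CDF adds C, F → {A, B, C, D, E, F}. Minimal: {E}⁺ = {E}; {D}⁺ = {D} — none reach the full schema.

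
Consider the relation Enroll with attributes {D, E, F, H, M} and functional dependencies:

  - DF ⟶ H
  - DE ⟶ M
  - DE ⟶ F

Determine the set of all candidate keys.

DE

{D, E}⁺: DE→M adds M; DE→F adds F; DF→H adds H → {D, E, F, H, M}. Minimal: {E}⁺ = {E}; {D}⁺ = {D} — none reach the full schema.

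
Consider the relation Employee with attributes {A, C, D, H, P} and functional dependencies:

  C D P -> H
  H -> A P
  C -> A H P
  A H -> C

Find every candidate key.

Attribute D never appears on the right-hand side of any dependency, so D must belong to every candidate key.
{D}⁺ = {D}, which is not all of the schema, so we must add further attributes.
{C, D}⁺: C→AHP adds A, H, P → {A, C, D, H, P}. Minimal: {D}⁺ = {D}; {C}⁺ = {A, C, H, P} — none reach the full schema.
{D, H}⁺: H→AP adds A, P; AH→C adds C → {A, C, D, H, P}. Minimal: {H}⁺ = {A, C, H, P}; {D}⁺ = {D} — none reach the full schema.
Any other superkey contains one of these as a subset, so there are no further candidate keys.

{C, D}, {D, H}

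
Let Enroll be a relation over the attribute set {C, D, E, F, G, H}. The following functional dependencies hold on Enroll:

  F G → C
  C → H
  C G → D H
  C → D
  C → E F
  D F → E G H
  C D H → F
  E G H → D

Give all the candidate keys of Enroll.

{C}⁺: C→H adds H; C→D adds D; C→EF adds E, F; DF→EGH adds G → {C, D, E, F, G, H}.
{D, F}⁺: DF→EGH adds E, G, H; FG→C adds C → {C, D, E, F, G, H}. Minimal: {F}⁺ = {F}; {D}⁺ = {D} — none reach the full schema.
{F, G}⁺: FG→C adds C; C→H adds H; CG→DH adds D; C→EF adds E → {C, D, E, F, G, H}. Minimal: {G}⁺ = {G}; {F}⁺ = {F} — none reach the full schema.

{C}, {D, F}, {F, G}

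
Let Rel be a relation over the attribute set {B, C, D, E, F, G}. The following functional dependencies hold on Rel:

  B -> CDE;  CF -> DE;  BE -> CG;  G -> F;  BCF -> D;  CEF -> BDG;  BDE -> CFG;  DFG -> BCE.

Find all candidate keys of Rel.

{B}; {C, F}; {C, G}; {D, G}

{B}⁺: B→CDE adds C, D, E; BE→CG adds G; G→F adds F → {B, C, D, E, F, G}.
{C, F}⁺: CF→DE adds D, E; CEF→BDG adds B, G → {B, C, D, E, F, G}. Minimal: {F}⁺ = {F}; {C}⁺ = {C} — none reach the full schema.
{C, G}⁺: G→F adds F; CF→DE adds D, E; CEF→BDG adds B → {B, C, D, E, F, G}. Minimal: {G}⁺ = {F, G}; {C}⁺ = {C} — none reach the full schema.
{D, G}⁺: G→F adds F; DFG→BCE adds B, C, E → {B, C, D, E, F, G}. Minimal: {G}⁺ = {F, G}; {D}⁺ = {D} — none reach the full schema.
Any other superkey contains one of these as a subset, so there are no further candidate keys.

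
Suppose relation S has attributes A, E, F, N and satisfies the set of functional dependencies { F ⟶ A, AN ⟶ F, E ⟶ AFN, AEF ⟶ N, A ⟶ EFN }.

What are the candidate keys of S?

{A}⁺: A→EFN adds E, F, N → {A, E, F, N}.
{E}⁺: E→AFN adds A, F, N → {A, E, F, N}.
{F}⁺: F→A adds A; A→EFN adds E, N → {A, E, F, N}.

{A}; {E}; {F}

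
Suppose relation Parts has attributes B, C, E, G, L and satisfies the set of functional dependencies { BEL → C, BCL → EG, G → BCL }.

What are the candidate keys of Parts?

{G}; {B, C, L}; {B, E, L}

{G}⁺: G→BCL adds B, C, L; BCL→EG adds E → {B, C, E, G, L}.
{B, C, L}⁺: BCL→EG adds E, G → {B, C, E, G, L}. Minimal: {C, L}⁺ = {C, L}; {B, L}⁺ = {B, L}; {B, C}⁺ = {B, C} — none reach the full schema.
{B, E, L}⁺: BEL→C adds C; BCL→EG adds G → {B, C, E, G, L}. Minimal: {E, L}⁺ = {E, L}; {B, L}⁺ = {B, L}; {B, E}⁺ = {B, E} — none reach the full schema.
Any other superkey contains one of these as a subset, so there are no further candidate keys.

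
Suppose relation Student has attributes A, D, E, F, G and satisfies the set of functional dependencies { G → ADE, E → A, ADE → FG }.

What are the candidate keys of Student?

{G}⁺: G→ADE adds A, D, E; ADE→FG adds F → {A, D, E, F, G}.
{D, E}⁺: E→A adds A; ADE→FG adds F, G → {A, D, E, F, G}. Minimal: {E}⁺ = {A, E}; {D}⁺ = {D} — none reach the full schema.
Any other superkey contains one of these as a subset, so there are no further candidate keys.

{G}; {D, E}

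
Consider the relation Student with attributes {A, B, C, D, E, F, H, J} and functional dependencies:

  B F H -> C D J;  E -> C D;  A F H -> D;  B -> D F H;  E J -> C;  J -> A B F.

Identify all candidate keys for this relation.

BE, EJ

Attribute E never appears on the right-hand side of any dependency, so E must belong to every candidate key.
{E}⁺ = {C, D, E}, which is not all of the schema, so we must add further attributes.
{B, E}⁺: E→CD adds C, D; B→DFH adds F, H; BFH→CDJ adds J; J→ABF adds A → {A, B, C, D, E, F, H, J}. Minimal: {E}⁺ = {C, D, E}; {B}⁺ = {A, B, C, D, F, H, J} — none reach the full schema.
{E, J}⁺: E→CD adds C, D; J→ABF adds A, B, F; B→DFH adds H → {A, B, C, D, E, F, H, J}. Minimal: {J}⁺ = {A, B, C, D, F, H, J}; {E}⁺ = {C, D, E} — none reach the full schema.
Any other superkey contains one of these as a subset, so there are no further candidate keys.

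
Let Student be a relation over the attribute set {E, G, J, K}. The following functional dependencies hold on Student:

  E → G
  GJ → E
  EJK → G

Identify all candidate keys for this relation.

{E, J, K}, {G, J, K}

{E, J, K}⁺: E→G adds G → {E, G, J, K}. Minimal: {J, K}⁺ = {J, K}; {E, K}⁺ = {E, G, K}; {E, J}⁺ = {E, G, J} — none reach the full schema.
{G, J, K}⁺: GJ→E adds E → {E, G, J, K}. Minimal: {J, K}⁺ = {J, K}; {G, K}⁺ = {G, K}; {G, J}⁺ = {E, G, J} — none reach the full schema.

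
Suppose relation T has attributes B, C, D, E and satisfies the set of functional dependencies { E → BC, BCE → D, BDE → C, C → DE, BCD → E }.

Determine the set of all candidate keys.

{C}⁺: C→DE adds D, E; E→BC adds B → {B, C, D, E}.
{E}⁺: E→BC adds B, C; BCE→D adds D → {B, C, D, E}.
Any other superkey contains one of these as a subset, so there are no further candidate keys.

(C), (E)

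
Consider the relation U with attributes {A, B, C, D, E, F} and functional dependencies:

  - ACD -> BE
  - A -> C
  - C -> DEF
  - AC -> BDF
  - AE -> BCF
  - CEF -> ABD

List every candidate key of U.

{A}⁺: A→C adds C; C→DEF adds D, E, F; AC→BDF adds B → {A, B, C, D, E, F}.
{C}⁺: C→DEF adds D, E, F; CEF→ABD adds A, B → {A, B, C, D, E, F}.

A, C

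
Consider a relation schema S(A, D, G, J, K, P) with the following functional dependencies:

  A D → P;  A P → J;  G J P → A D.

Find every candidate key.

Attributes G, K never appear on any right-hand side, so every candidate key must contain {G, K}.
{G, K}⁺ = {G, K}, which is not all of the schema, so we must add further attributes.
{A, D, G, K}⁺: AD→P adds P; AP→J adds J → {A, D, G, J, K, P}. Minimal: {D, G, K}⁺ = {D, G, K}; {A, G, K}⁺ = {A, G, K}; {A, D, K}⁺ = {A, D, J, K, P}; … — none reach the full schema.
{A, G, K, P}⁺: AP→J adds J; GJP→AD adds D → {A, D, G, J, K, P}. Minimal: {G, K, P}⁺ = {G, K, P}; {A, K, P}⁺ = {A, J, K, P}; {A, G, P}⁺ = {A, D, G, J, P}; … — none reach the full schema.
{G, J, K, P}⁺: GJP→AD adds A, D → {A, D, G, J, K, P}. Minimal: {J, K, P}⁺ = {J, K, P}; {G, K, P}⁺ = {G, K, P}; {G, J, P}⁺ = {A, D, G, J, P}; … — none reach the full schema.

(A, D, G, K), (A, G, K, P), (G, J, K, P)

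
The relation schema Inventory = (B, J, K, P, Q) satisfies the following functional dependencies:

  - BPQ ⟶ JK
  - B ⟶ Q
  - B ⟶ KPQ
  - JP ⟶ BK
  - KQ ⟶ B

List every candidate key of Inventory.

{B}, {J, P}, {K, Q}

{B}⁺: B→Q adds Q; B→KPQ adds K, P; BPQ→JK adds J → {B, J, K, P, Q}.
{J, P}⁺: JP→BK adds B, K; B→Q adds Q → {B, J, K, P, Q}.
{K, Q}⁺: KQ→B adds B; B→KPQ adds P; BPQ→JK adds J → {B, J, K, P, Q}.
Any other superkey contains one of these as a subset, so there are no further candidate keys.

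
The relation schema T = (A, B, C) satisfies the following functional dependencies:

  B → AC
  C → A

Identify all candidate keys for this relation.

(B)

Attribute B never appears on the right-hand side of any dependency, so B must belong to every candidate key.
{B}⁺ = {A, B, C}, which is all of the schema, so {B} is the only candidate key.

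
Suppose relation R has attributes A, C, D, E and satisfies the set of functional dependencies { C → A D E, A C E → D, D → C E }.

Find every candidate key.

(C), (D)

{C}⁺: C→ADE adds A, D, E → {A, C, D, E}.
{D}⁺: D→CE adds C, E; C→ADE adds A → {A, C, D, E}.
Any other superkey contains one of these as a subset, so there are no further candidate keys.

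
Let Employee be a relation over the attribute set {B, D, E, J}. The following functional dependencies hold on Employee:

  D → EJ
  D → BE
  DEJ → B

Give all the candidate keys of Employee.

Attribute D never appears on the right-hand side of any dependency, so D must belong to every candidate key.
{D}⁺ = {B, D, E, J}, which is all of the schema, so {D} is the only candidate key.

{D}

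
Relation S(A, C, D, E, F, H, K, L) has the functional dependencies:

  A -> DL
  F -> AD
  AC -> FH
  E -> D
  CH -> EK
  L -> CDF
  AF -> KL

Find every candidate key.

{A}⁺: A→DL adds D, L; L→CDF adds C, F; AF→KL adds K; AC→FH adds H; CH→EK adds E → {A, C, D, E, F, H, K, L}.
{F}⁺: F→AD adds A, D; AF→KL adds K, L; L→CDF adds C; AC→FH adds H; CH→EK adds E → {A, C, D, E, F, H, K, L}.
{L}⁺: L→CDF adds C, D, F; F→AD adds A; AC→FH adds H; CH→EK adds E, K → {A, C, D, E, F, H, K, L}.
Any other superkey contains one of these as a subset, so there are no further candidate keys.

{A}, {F}, {L}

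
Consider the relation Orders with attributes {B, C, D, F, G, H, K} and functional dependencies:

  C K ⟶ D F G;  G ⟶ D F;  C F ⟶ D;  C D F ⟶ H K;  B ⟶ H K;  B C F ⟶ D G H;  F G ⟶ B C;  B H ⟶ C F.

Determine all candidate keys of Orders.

{B}⁺: B→HK adds H, K; BH→CF adds C, F; CK→DFG adds D, G → {B, C, D, F, G, H, K}.
{G}⁺: G→DF adds D, F; FG→BC adds B, C; CDF→HK adds H, K → {B, C, D, F, G, H, K}.
{C, F}⁺: CF→D adds D; CDF→HK adds H, K; CK→DFG adds G; FG→BC adds B → {B, C, D, F, G, H, K}. Minimal: {F}⁺ = {F}; {C}⁺ = {C} — none reach the full schema.
{C, K}⁺: CK→DFG adds D, F, G; CDF→HK adds H; FG→BC adds B → {B, C, D, F, G, H, K}. Minimal: {K}⁺ = {K}; {C}⁺ = {C} — none reach the full schema.

B, G, CF, CK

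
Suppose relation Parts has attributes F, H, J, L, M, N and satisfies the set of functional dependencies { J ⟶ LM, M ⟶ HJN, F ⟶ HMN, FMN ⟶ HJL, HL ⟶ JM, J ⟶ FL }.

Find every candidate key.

{F}, {J}, {M}, {H, L}

{F}⁺: F→HMN adds H, M, N; FMN→HJL adds J, L → {F, H, J, L, M, N}.
{J}⁺: J→LM adds L, M; M→HJN adds H, N; J→FL adds F → {F, H, J, L, M, N}.
{M}⁺: M→HJN adds H, J, N; J→FL adds F, L → {F, H, J, L, M, N}.
{H, L}⁺: HL→JM adds J, M; J→FL adds F; M→HJN adds N → {F, H, J, L, M, N}. Minimal: {L}⁺ = {L}; {H}⁺ = {H} — none reach the full schema.
Any other superkey contains one of these as a subset, so there are no further candidate keys.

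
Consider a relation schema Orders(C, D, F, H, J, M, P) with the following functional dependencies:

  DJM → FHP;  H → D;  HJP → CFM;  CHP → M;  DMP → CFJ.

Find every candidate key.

{C, H, P}⁺: H→D adds D; CHP→M adds M; DMP→CFJ adds F, J → {C, D, F, H, J, M, P}. Minimal: {H, P}⁺ = {D, H, P}; {C, P}⁺ = {C, P}; {C, H}⁺ = {C, D, H} — none reach the full schema.
{D, J, M}⁺: DJM→FHP adds F, H, P; HJP→CFM adds C → {C, D, F, H, J, M, P}. Minimal: {J, M}⁺ = {J, M}; {D, M}⁺ = {D, M}; {D, J}⁺ = {D, J} — none reach the full schema.
{D, M, P}⁺: DMP→CFJ adds C, F, J; DJM→FHP adds H → {C, D, F, H, J, M, P}. Minimal: {M, P}⁺ = {M, P}; {D, P}⁺ = {D, P}; {D, M}⁺ = {D, M} — none reach the full schema.
{H, J, M}⁺: H→D adds D; DJM→FHP adds F, P; HJP→CFM adds C → {C, D, F, H, J, M, P}. Minimal: {J, M}⁺ = {J, M}; {H, M}⁺ = {D, H, M}; {H, J}⁺ = {D, H, J} — none reach the full schema.
{H, J, P}⁺: H→D adds D; HJP→CFM adds C, F, M → {C, D, F, H, J, M, P}. Minimal: {J, P}⁺ = {J, P}; {H, P}⁺ = {D, H, P}; {H, J}⁺ = {D, H, J} — none reach the full schema.
{H, M, P}⁺: H→D adds D; DMP→CFJ adds C, F, J → {C, D, F, H, J, M, P}. Minimal: {M, P}⁺ = {M, P}; {H, P}⁺ = {D, H, P}; {H, M}⁺ = {D, H, M} — none reach the full schema.
Any other superkey contains one of these as a subset, so there are no further candidate keys.

(C, H, P); (D, J, M); (D, M, P); (H, J, M); (H, J, P); (H, M, P)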